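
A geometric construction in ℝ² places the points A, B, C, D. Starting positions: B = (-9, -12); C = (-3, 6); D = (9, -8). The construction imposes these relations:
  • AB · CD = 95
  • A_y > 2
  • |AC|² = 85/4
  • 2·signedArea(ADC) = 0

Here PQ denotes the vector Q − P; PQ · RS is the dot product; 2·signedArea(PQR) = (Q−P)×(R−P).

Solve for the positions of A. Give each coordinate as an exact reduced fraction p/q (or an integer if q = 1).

1. A_x = 0  [2·signedArea(ADC) = 0 ∩ AB · CD = 95]
2. A_y = 5/2  [2·signedArea(ADC) = 0 ∩ AB · CD = 95]
   → A = (0, 5/2)

A = (0, 5/2)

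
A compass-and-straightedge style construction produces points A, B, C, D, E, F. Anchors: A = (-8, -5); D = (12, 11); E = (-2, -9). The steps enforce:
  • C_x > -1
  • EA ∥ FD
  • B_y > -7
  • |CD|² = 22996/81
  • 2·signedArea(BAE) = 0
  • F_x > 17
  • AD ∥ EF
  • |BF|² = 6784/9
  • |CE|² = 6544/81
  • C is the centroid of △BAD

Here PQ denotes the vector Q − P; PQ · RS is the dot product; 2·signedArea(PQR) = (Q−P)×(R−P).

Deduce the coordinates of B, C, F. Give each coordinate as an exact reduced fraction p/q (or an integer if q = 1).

1. F_x = 18  [EA ∥ FD ∩ AD ∥ EF]
2. F_y = 7  [EA ∥ FD ∩ AD ∥ EF]
   → F = (18, 7)
3. B_x = -6  [line 4·x + 6·y + 62 = 0 ∩ |BF|² = 6784/9]
4. B_y = -19/3  [line 4·x + 6·y + 62 = 0 ∩ |BF|² = 6784/9]
   → B = (-6, -19/3)
5. C_x = -2/3  [C is the centroid of △BAD]
6. C_y = -1/9  [C is the centroid of △BAD]
   → C = (-2/3, -1/9)

B = (-6, -19/3)
C = (-2/3, -1/9)
F = (18, 7)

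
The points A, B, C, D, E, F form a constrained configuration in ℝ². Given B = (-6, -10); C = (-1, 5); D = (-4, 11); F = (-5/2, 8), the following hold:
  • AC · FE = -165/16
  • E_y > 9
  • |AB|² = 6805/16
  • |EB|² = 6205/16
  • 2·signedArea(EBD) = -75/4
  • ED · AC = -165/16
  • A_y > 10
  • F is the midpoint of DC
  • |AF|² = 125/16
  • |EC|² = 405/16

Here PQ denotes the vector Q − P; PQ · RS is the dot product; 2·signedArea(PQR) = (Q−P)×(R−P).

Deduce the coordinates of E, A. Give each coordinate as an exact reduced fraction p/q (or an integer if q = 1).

1. E_x = -13/4  [line -21·x + 2·y + -349/4 = 0 ∩ |EC|² = 405/16]
2. E_y = 19/2  [line -21·x + 2·y + -349/4 = 0 ∩ |EC|² = 405/16]
   → E = (-13/4, 19/2)
3. A_x = -15/4  [line 3/4·x + -3/2·y + 297/16 = 0 ∩ |AF|² = 125/16]
4. A_y = 21/2  [line 3/4·x + -3/2·y + 297/16 = 0 ∩ |AF|² = 125/16]
   → A = (-15/4, 21/2)

A = (-15/4, 21/2)
E = (-13/4, 19/2)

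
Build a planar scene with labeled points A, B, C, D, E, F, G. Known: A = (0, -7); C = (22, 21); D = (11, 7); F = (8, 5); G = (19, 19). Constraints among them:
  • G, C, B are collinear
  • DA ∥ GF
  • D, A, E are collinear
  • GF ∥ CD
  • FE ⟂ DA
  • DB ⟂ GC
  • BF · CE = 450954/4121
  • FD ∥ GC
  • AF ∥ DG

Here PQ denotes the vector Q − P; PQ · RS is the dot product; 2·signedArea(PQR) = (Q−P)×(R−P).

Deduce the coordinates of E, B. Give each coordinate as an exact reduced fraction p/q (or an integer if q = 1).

B = (103/13, 151/13)
E = (2816/317, 1365/317)

1. E_x = 2816/317  [D, A, E are collinear ∩ FE ⟂ DA]
2. E_y = 1365/317  [D, A, E are collinear ∩ FE ⟂ DA]
   → E = (2816/317, 1365/317)
3. B_x = 103/13  [G, C, B are collinear ∩ DB ⟂ GC]
4. B_y = 151/13  [G, C, B are collinear ∩ DB ⟂ GC]
   → B = (103/13, 151/13)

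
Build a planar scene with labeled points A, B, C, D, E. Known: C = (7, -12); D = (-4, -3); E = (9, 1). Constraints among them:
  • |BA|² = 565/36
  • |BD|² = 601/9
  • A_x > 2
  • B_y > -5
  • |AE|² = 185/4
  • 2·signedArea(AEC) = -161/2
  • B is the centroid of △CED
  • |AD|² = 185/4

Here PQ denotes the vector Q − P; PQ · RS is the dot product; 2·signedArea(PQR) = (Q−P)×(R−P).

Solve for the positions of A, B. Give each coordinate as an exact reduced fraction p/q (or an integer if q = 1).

1. A_x = 5/2  [line 13·x + -2·y + -69/2 = 0 ∩ |AD|² = 185/4]
2. A_y = -1  [line 13·x + -2·y + -69/2 = 0 ∩ |AD|² = 185/4]
   → A = (5/2, -1)
3. B_x = 4  [B is the centroid of △CED]
4. B_y = -14/3  [B is the centroid of △CED]
   → B = (4, -14/3)

A = (5/2, -1)
B = (4, -14/3)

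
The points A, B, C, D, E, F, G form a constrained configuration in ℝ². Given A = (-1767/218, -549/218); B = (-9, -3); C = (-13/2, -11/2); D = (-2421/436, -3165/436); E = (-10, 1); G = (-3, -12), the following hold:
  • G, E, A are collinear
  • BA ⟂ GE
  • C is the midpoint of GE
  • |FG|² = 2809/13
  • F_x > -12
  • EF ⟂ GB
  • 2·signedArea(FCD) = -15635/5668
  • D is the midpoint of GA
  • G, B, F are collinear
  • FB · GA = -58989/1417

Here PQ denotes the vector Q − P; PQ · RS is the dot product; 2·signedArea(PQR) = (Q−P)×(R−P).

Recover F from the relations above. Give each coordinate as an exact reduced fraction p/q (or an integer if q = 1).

F = (-145/13, 3/13)

1. F_x = -145/13  [G, B, F are collinear ∩ EF ⟂ GB]
2. F_y = 3/13  [G, B, F are collinear ∩ EF ⟂ GB]
   → F = (-145/13, 3/13)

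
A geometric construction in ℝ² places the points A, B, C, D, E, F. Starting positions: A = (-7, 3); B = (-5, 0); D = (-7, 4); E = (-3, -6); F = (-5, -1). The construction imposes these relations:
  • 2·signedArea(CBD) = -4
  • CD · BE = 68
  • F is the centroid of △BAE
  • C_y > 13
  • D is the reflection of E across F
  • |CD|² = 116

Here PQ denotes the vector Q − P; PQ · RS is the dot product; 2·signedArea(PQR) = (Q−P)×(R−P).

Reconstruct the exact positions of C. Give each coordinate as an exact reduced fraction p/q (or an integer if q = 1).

1. C_x = -11  [2·signedArea(CBD) = -4 ∩ CD · BE = 68]
2. C_y = 14  [2·signedArea(CBD) = -4 ∩ CD · BE = 68]
   → C = (-11, 14)

C = (-11, 14)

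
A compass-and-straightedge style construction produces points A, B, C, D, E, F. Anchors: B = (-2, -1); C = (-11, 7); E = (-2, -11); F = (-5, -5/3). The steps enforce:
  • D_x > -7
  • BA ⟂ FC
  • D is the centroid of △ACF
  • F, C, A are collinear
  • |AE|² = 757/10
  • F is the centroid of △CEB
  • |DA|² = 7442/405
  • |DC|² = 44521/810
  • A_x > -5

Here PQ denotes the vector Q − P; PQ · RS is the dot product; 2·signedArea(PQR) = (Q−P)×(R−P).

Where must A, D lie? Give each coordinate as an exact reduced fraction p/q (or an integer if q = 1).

1. A_x = -217/50  [F, C, A are collinear ∩ BA ⟂ FC]
2. A_y = -131/50  [F, C, A are collinear ∩ BA ⟂ FC]
   → A = (-217/50, -131/50)
3. D_x = -339/50  [D is the centroid of △ACF]
4. D_y = 407/450  [D is the centroid of △ACF]
   → D = (-339/50, 407/450)

A = (-217/50, -131/50)
D = (-339/50, 407/450)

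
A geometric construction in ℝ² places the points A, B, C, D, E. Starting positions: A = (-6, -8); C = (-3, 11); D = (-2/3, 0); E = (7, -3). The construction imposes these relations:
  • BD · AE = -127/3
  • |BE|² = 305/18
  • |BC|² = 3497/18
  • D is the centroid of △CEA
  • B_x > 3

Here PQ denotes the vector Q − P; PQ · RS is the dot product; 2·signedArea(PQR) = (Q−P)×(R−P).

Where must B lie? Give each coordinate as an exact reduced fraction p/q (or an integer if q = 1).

1. B_x = 19/6  [line -13·x + -5·y + 101/3 = 0 ∩ |BC|² = 3497/18]
2. B_y = -3/2  [line -13·x + -5·y + 101/3 = 0 ∩ |BC|² = 3497/18]
   → B = (19/6, -3/2)

B = (19/6, -3/2)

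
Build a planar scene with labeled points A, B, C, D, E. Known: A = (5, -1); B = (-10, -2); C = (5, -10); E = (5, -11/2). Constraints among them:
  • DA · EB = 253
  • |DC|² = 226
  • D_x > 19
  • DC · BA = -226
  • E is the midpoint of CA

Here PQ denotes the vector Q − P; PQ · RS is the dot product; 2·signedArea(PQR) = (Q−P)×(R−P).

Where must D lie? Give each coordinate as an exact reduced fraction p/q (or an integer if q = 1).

D = (20, -9)

1. D_x = 20  [DA · EB = 253 ∩ DC · BA = -226]
2. D_y = -9  [DA · EB = 253 ∩ DC · BA = -226]
   → D = (20, -9)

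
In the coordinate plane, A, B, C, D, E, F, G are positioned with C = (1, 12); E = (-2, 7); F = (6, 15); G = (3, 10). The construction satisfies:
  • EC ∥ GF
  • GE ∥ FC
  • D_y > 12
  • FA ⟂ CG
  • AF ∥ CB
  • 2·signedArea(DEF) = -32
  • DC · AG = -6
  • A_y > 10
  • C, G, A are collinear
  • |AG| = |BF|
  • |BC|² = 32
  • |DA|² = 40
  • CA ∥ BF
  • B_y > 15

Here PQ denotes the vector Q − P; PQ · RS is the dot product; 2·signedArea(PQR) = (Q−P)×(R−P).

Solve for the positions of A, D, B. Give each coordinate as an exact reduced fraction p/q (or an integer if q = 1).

A = (2, 11)
B = (5, 16)
D = (8, 13)

1. A_x = 2  [C, G, A are collinear ∩ FA ⟂ CG]
2. A_y = 11  [C, G, A are collinear ∩ FA ⟂ CG]
   → A = (2, 11)
3. D_x = 8  [line -1·x + 1·y + -5 = 0 ∩ |DA|² = 40]
4. D_y = 13  [line -1·x + 1·y + -5 = 0 ∩ |DA|² = 40]
   → D = (8, 13)
5. B_x = 5  [CA ∥ BF ∩ AF ∥ CB]
6. B_y = 16  [CA ∥ BF ∩ AF ∥ CB]
   → B = (5, 16)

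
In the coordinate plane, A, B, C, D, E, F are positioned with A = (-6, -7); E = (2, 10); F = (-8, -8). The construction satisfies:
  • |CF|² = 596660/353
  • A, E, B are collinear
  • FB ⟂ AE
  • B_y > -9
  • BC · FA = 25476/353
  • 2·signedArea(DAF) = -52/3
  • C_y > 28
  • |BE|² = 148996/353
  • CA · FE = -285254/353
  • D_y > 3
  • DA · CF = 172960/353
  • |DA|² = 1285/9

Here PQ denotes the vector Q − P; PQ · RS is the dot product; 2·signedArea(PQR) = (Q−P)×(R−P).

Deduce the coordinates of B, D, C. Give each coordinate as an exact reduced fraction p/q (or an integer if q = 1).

1. B_x = -2382/353  [A, E, B are collinear ∩ FB ⟂ AE]
2. B_y = -3032/353  [A, E, B are collinear ∩ FB ⟂ AE]
   → B = (-2382/353, -3032/353)
3. D_x = -4/3  [line 1·x + -2·y + 28/3 = 0 ∩ |DA|² = 1285/9]
4. D_y = 4  [line 1·x + -2·y + 28/3 = 0 ∩ |DA|² = 1285/9]
   → D = (-4/3, 4)
5. C_x = 3794/353  [CA · FE = -285254/353 ∩ DA · CF = 172960/353]
6. C_y = 10092/353  [CA · FE = -285254/353 ∩ DA · CF = 172960/353]
   → C = (3794/353, 10092/353)

B = (-2382/353, -3032/353)
C = (3794/353, 10092/353)
D = (-4/3, 4)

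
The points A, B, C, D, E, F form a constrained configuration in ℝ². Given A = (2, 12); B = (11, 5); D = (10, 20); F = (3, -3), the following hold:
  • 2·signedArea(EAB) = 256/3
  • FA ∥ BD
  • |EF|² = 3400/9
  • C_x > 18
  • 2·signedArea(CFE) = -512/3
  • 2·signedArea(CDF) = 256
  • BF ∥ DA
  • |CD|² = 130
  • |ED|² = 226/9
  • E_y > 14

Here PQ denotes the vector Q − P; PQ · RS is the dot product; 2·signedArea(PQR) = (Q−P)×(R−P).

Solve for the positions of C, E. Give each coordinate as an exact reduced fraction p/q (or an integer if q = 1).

C = (19, 13)
E = (31/3, 15)

1. E_x = 31/3  [line 7·x + 9·y + -622/3 = 0 ∩ |EF|² = 3400/9]
2. E_y = 15  [line 7·x + 9·y + -622/3 = 0 ∩ |EF|² = 3400/9]
   → E = (31/3, 15)
3. C_x = 19  [2·signedArea(CDF) = 256 ∩ 2·signedArea(CFE) = -512/3]
4. C_y = 13  [2·signedArea(CDF) = 256 ∩ 2·signedArea(CFE) = -512/3]
   → C = (19, 13)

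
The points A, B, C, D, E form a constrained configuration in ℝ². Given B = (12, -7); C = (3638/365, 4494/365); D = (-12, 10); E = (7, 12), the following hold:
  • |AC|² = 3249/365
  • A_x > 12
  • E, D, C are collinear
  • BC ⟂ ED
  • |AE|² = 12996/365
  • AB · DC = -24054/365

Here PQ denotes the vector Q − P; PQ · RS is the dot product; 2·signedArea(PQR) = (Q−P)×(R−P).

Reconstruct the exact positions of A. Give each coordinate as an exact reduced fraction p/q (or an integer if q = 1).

1. A_x = 4721/365  [line -8018/365·x + -844/365·y + 114362/365 = 0 ∩ |AE|² = 12996/365]
2. A_y = 4608/365  [line -8018/365·x + -844/365·y + 114362/365 = 0 ∩ |AE|² = 12996/365]
   → A = (4721/365, 4608/365)

A = (4721/365, 4608/365)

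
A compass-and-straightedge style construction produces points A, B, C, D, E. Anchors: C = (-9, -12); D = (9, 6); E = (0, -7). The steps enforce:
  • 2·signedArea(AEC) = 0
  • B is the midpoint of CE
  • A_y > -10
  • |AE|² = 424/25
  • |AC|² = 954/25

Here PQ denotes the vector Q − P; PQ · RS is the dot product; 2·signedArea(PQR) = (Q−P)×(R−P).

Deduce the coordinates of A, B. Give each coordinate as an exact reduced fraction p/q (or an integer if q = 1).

1. A_x = -18/5  [line 5·x + -9·y + -63 = 0 ∩ |AC|² = 954/25]
2. A_y = -9  [line 5·x + -9·y + -63 = 0 ∩ |AC|² = 954/25]
   → A = (-18/5, -9)
3. B_x = -9/2  [B is the midpoint of CE]
4. B_y = -19/2  [B is the midpoint of CE]
   → B = (-9/2, -19/2)

A = (-18/5, -9)
B = (-9/2, -19/2)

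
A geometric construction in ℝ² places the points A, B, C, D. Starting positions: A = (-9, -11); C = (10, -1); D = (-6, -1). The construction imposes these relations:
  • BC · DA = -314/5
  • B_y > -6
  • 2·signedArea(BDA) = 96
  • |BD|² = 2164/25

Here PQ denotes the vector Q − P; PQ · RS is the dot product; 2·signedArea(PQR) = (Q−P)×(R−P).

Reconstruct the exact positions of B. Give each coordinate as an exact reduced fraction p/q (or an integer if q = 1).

1. B_x = 12/5  [2·signedArea(BDA) = 96 ∩ BC · DA = -314/5]
2. B_y = -5  [2·signedArea(BDA) = 96 ∩ BC · DA = -314/5]
   → B = (12/5, -5)

B = (12/5, -5)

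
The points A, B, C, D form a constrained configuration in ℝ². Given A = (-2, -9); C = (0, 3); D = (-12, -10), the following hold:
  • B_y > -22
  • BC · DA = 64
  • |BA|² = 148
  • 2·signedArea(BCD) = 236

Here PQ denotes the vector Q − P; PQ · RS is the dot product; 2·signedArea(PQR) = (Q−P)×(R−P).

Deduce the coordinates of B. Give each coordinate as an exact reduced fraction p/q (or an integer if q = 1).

B = (-4, -21)

1. B_x = -4  [2·signedArea(BCD) = 236 ∩ BC · DA = 64]
2. B_y = -21  [2·signedArea(BCD) = 236 ∩ BC · DA = 64]
   → B = (-4, -21)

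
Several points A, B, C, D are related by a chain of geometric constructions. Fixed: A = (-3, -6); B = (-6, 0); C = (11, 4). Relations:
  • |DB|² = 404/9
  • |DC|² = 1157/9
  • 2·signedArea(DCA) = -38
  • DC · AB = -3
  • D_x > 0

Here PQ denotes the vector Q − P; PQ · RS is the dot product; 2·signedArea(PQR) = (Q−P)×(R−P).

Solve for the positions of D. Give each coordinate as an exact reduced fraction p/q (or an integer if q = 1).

1. D_x = 2/3  [DC · AB = -3 ∩ 2·signedArea(DCA) = -38]
2. D_y = -2/3  [DC · AB = -3 ∩ 2·signedArea(DCA) = -38]
   → D = (2/3, -2/3)

D = (2/3, -2/3)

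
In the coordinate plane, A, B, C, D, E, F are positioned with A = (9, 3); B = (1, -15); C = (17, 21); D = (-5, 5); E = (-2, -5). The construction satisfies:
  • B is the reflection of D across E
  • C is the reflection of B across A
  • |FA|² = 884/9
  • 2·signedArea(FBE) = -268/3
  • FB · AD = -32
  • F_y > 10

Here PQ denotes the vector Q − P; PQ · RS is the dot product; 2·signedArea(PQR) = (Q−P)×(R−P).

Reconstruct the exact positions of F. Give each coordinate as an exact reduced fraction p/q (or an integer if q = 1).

F = (7/3, 31/3)

1. F_x = 7/3  [2·signedArea(FBE) = -268/3 ∩ FB · AD = -32]
2. F_y = 31/3  [2·signedArea(FBE) = -268/3 ∩ FB · AD = -32]
   → F = (7/3, 31/3)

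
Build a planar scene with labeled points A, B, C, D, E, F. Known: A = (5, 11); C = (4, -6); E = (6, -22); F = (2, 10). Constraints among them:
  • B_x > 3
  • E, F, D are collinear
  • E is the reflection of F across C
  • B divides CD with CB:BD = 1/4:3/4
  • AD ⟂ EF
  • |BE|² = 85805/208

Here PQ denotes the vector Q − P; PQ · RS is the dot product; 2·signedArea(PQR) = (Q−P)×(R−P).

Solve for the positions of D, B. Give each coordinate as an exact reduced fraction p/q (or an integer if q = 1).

B = (181/52, -24/13)
D = (25/13, 138/13)

1. D_x = 25/13  [E, F, D are collinear ∩ AD ⟂ EF]
2. D_y = 138/13  [E, F, D are collinear ∩ AD ⟂ EF]
   → D = (25/13, 138/13)
3. B_x = 181/52  [B divides CD with CB:BD = 1/4:3/4]
4. B_y = -24/13  [B divides CD with CB:BD = 1/4:3/4]
   → B = (181/52, -24/13)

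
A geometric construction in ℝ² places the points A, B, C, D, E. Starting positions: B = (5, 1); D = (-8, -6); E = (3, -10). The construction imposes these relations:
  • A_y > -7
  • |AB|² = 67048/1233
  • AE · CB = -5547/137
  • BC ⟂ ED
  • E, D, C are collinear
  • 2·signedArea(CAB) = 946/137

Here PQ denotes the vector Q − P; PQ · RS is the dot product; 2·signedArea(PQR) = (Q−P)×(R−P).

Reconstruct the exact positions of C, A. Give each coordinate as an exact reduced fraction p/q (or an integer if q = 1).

1. C_x = 169/137  [E, D, C are collinear ∩ BC ⟂ ED]
2. C_y = -1282/137  [E, D, C are collinear ∩ BC ⟂ ED]
   → C = (169/137, -1282/137)
3. A_x = 1265/411  [AE · CB = -5547/137 ∩ 2·signedArea(CAB) = 946/137]
4. A_y = -2515/411  [AE · CB = -5547/137 ∩ 2·signedArea(CAB) = 946/137]
   → A = (1265/411, -2515/411)

A = (1265/411, -2515/411)
C = (169/137, -1282/137)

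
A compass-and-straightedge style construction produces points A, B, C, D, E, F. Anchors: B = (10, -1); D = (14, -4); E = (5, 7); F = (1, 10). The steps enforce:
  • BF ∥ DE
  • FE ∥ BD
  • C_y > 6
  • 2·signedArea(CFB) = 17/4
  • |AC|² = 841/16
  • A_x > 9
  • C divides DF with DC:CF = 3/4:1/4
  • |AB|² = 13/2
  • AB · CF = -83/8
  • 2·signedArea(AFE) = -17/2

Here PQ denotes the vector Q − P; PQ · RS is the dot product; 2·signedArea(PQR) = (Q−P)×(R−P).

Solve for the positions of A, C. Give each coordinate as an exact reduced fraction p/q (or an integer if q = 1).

1. C_x = 17/4  [C divides DF with DC:CF = 3/4:1/4]
2. C_y = 13/2  [C divides DF with DC:CF = 3/4:1/4]
   → C = (17/4, 13/2)
3. A_x = 19/2  [AB · CF = -83/8 ∩ 2·signedArea(AFE) = -17/2]
4. A_y = 3/2  [AB · CF = -83/8 ∩ 2·signedArea(AFE) = -17/2]
   → A = (19/2, 3/2)

A = (19/2, 3/2)
C = (17/4, 13/2)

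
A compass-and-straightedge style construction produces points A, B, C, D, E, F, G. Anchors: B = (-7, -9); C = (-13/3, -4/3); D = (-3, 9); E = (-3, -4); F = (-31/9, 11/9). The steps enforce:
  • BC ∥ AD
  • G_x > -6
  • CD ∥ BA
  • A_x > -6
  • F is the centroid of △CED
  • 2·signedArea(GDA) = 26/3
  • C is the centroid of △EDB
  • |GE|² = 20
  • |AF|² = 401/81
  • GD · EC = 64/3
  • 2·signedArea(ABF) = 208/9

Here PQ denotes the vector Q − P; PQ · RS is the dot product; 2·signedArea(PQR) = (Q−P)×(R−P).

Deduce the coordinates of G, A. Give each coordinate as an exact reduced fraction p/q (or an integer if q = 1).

A = (-17/3, 4/3)
G = (-5, 0)

1. G_x = -5  [line 4/3·x + -8/3·y + 20/3 = 0 ∩ |GE|² = 20]
2. G_y = 0  [line 4/3·x + -8/3·y + 20/3 = 0 ∩ |GE|² = 20]
   → G = (-5, 0)
3. A_x = -17/3  [2·signedArea(GDA) = 26/3 ∩ BC ∥ AD]
4. A_y = 4/3  [2·signedArea(GDA) = 26/3 ∩ BC ∥ AD]
   → A = (-17/3, 4/3)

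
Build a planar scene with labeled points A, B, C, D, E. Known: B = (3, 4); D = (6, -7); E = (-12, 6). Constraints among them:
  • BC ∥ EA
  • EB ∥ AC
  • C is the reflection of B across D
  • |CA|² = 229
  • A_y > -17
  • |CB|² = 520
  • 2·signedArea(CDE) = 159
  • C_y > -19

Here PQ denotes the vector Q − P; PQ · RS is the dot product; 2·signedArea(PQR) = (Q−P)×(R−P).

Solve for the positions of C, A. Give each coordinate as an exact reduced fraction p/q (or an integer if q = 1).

1. C_x = 9  [C is the reflection of B across D]
2. C_y = -18  [C is the reflection of B across D]
   → C = (9, -18)
3. A_x = -6  [EB ∥ AC ∩ BC ∥ EA]
4. A_y = -16  [EB ∥ AC ∩ BC ∥ EA]
   → A = (-6, -16)

A = (-6, -16)
C = (9, -18)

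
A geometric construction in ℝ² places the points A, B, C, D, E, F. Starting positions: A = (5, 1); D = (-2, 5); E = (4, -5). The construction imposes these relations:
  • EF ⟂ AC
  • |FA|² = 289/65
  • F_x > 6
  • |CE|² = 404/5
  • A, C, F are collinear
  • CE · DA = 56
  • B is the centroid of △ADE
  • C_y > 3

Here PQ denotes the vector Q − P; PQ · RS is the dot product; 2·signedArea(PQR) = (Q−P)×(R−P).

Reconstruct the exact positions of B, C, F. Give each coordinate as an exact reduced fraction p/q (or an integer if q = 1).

B = (7/3, 1/3)
C = (4/5, 17/5)
F = (444/65, -3/65)

1. B_x = 7/3  [B is the centroid of △ADE]
2. B_y = 1/3  [B is the centroid of △ADE]
   → B = (7/3, 1/3)
3. C_x = 4/5  [line -7·x + 4·y + -8 = 0 ∩ |CE|² = 404/5]
4. C_y = 17/5  [line -7·x + 4·y + -8 = 0 ∩ |CE|² = 404/5]
   → C = (4/5, 17/5)
5. F_x = 444/65  [A, C, F are collinear ∩ EF ⟂ AC]
6. F_y = -3/65  [A, C, F are collinear ∩ EF ⟂ AC]
   → F = (444/65, -3/65)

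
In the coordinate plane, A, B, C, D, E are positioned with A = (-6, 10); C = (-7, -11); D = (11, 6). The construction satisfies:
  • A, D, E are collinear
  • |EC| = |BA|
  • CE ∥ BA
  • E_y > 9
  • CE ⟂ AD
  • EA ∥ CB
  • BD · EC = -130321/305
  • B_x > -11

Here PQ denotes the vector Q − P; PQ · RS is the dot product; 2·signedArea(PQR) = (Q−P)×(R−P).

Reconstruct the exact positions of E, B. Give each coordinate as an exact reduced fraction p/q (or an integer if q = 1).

B = (-3274/305, -3087/305)
E = (-691/305, 2782/305)

1. E_x = -691/305  [A, D, E are collinear ∩ CE ⟂ AD]
2. E_y = 2782/305  [A, D, E are collinear ∩ CE ⟂ AD]
   → E = (-691/305, 2782/305)
3. B_x = -3274/305  [CE ∥ BA ∩ EA ∥ CB]
4. B_y = -3087/305  [CE ∥ BA ∩ EA ∥ CB]
   → B = (-3274/305, -3087/305)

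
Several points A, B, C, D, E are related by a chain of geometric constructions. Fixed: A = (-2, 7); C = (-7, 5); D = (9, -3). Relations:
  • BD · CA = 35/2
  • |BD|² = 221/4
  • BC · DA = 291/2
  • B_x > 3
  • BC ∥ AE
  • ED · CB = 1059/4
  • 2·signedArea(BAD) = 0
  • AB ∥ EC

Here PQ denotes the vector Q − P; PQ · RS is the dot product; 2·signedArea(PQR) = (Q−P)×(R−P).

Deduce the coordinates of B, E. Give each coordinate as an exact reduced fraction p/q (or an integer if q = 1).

1. B_x = 7/2  [2·signedArea(BAD) = 0 ∩ BD · CA = 35/2]
2. B_y = 2  [2·signedArea(BAD) = 0 ∩ BD · CA = 35/2]
   → B = (7/2, 2)
3. E_x = -25/2  [AB ∥ EC ∩ BC ∥ AE]
4. E_y = 10  [AB ∥ EC ∩ BC ∥ AE]
   → E = (-25/2, 10)

B = (7/2, 2)
E = (-25/2, 10)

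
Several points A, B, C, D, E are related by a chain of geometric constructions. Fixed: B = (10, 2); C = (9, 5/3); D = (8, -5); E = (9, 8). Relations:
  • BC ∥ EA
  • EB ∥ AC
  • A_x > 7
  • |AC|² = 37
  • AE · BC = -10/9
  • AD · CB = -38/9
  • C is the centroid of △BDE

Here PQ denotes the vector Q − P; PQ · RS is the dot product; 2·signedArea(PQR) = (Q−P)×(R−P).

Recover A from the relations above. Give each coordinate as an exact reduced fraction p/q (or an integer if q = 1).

A = (8, 23/3)

1. A_x = 8  [EB ∥ AC ∩ BC ∥ EA]
2. A_y = 23/3  [EB ∥ AC ∩ BC ∥ EA]
   → A = (8, 23/3)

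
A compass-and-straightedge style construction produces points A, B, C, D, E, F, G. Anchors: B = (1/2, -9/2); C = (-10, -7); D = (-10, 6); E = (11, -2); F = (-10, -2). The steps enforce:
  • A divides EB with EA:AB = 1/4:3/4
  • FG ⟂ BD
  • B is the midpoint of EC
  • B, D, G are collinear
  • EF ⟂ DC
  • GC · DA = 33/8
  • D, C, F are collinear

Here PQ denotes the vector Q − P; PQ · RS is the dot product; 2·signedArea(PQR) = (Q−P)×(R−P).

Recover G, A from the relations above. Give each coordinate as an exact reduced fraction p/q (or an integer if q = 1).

A = (67/8, -21/8)
G = (-6, 2)

1. G_x = -6  [B, D, G are collinear ∩ FG ⟂ BD]
2. G_y = 2  [B, D, G are collinear ∩ FG ⟂ BD]
   → G = (-6, 2)
3. A_x = 67/8  [A divides EB with EA:AB = 1/4:3/4]
4. A_y = -21/8  [A divides EB with EA:AB = 1/4:3/4]
   → A = (67/8, -21/8)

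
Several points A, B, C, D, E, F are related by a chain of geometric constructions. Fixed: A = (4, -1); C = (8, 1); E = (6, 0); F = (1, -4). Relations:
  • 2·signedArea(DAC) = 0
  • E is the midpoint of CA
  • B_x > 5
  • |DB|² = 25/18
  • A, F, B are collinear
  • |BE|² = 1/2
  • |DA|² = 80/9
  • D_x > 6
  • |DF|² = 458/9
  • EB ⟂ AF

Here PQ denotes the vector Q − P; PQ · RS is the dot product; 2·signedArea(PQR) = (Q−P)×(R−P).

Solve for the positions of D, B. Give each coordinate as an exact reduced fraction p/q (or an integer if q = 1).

B = (11/2, 1/2)
D = (20/3, 1/3)

1. D_x = 20/3  [line -2·x + 4·y + 12 = 0 ∩ |DA|² = 80/9]
2. D_y = 1/3  [line -2·x + 4·y + 12 = 0 ∩ |DA|² = 80/9]
   → D = (20/3, 1/3)
3. B_x = 11/2  [A, F, B are collinear ∩ EB ⟂ AF]
4. B_y = 1/2  [A, F, B are collinear ∩ EB ⟂ AF]
   → B = (11/2, 1/2)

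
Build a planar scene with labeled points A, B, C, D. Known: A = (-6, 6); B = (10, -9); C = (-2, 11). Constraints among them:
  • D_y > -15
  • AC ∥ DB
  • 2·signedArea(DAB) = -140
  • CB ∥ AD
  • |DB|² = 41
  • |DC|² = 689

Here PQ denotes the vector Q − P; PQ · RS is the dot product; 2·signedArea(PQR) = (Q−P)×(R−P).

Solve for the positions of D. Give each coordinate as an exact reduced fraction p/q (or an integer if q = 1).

1. D_x = 6  [AC ∥ DB ∩ CB ∥ AD]
2. D_y = -14  [AC ∥ DB ∩ CB ∥ AD]
   → D = (6, -14)

D = (6, -14)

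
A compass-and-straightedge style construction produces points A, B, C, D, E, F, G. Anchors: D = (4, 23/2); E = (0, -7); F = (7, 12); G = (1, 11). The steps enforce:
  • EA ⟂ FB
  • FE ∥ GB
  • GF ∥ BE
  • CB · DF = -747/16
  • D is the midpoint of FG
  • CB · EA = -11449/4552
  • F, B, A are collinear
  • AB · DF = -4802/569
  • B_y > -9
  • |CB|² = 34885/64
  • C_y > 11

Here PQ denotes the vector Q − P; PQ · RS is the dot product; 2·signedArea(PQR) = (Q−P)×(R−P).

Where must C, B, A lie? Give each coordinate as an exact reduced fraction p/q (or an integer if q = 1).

1. B_x = -6  [GF ∥ BE ∩ FE ∥ GB]
2. B_y = -8  [GF ∥ BE ∩ FE ∥ GB]
   → B = (-6, -8)
3. A_x = -2140/569  [F, B, A are collinear ∩ EA ⟂ FB]
4. A_y = -2592/569  [F, B, A are collinear ∩ EA ⟂ FB]
   → A = (-2140/569, -2592/569)
5. C_x = 25/4  [CB · EA = -11449/4552 ∩ CB · DF = -747/16]
6. C_y = 95/8  [CB · EA = -11449/4552 ∩ CB · DF = -747/16]
   → C = (25/4, 95/8)

A = (-2140/569, -2592/569)
B = (-6, -8)
C = (25/4, 95/8)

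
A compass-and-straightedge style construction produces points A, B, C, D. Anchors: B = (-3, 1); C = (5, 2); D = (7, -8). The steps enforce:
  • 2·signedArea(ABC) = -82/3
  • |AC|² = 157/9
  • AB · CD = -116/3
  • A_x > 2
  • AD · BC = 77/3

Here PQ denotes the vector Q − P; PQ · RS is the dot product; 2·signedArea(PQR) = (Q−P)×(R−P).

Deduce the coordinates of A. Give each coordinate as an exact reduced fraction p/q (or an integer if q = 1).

1. A_x = 3  [2·signedArea(ABC) = -82/3 ∩ AB · CD = -116/3]
2. A_y = -5/3  [2·signedArea(ABC) = -82/3 ∩ AB · CD = -116/3]
   → A = (3, -5/3)

A = (3, -5/3)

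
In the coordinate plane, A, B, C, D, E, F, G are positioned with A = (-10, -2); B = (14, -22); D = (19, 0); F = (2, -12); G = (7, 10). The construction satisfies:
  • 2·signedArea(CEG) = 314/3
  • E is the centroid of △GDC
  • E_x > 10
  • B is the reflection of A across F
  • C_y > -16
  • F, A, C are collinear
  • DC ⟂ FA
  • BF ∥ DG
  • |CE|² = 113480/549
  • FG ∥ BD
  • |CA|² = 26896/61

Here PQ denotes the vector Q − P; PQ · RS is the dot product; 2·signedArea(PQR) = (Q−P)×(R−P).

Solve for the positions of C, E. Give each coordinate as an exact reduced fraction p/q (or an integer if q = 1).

1. C_x = 374/61  [F, A, C are collinear ∩ DC ⟂ FA]
2. C_y = -942/61  [F, A, C are collinear ∩ DC ⟂ FA]
   → C = (374/61, -942/61)
3. E_x = 1960/183  [E is the centroid of △GDC]
4. E_y = -332/183  [E is the centroid of △GDC]
   → E = (1960/183, -332/183)

C = (374/61, -942/61)
E = (1960/183, -332/183)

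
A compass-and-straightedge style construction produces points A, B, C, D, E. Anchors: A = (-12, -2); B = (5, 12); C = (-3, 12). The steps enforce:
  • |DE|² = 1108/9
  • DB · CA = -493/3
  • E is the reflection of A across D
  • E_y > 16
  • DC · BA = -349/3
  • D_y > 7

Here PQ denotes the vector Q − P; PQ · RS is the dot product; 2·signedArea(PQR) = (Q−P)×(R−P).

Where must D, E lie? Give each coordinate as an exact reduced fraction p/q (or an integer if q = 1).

1. D_x = -6  [DC · BA = -349/3 ∩ DB · CA = -493/3]
2. D_y = 22/3  [DC · BA = -349/3 ∩ DB · CA = -493/3]
   → D = (-6, 22/3)
3. E_x = 0  [E is the reflection of A across D]
4. E_y = 50/3  [E is the reflection of A across D]
   → E = (0, 50/3)

D = (-6, 22/3)
E = (0, 50/3)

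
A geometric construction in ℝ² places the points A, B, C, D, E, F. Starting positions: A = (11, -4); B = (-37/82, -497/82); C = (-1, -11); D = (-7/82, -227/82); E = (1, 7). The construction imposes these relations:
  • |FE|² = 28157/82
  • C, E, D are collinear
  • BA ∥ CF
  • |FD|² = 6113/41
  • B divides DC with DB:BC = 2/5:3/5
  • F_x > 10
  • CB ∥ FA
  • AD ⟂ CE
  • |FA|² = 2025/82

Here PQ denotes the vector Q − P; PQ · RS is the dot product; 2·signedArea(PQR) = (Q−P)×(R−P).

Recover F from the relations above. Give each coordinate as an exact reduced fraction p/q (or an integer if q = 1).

F = (857/82, -733/82)

1. F_x = 857/82  [CB ∥ FA ∩ BA ∥ CF]
2. F_y = -733/82  [CB ∥ FA ∩ BA ∥ CF]
   → F = (857/82, -733/82)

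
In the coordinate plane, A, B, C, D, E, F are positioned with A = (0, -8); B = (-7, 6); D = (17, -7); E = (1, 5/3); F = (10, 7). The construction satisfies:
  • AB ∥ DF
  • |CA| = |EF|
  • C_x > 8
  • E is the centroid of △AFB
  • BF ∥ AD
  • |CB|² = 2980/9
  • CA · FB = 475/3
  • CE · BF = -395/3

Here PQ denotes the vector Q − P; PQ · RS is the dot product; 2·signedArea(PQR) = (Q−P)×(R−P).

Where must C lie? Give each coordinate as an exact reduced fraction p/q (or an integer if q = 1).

C = (9, -8/3)

1. C_x = 9  [line -17·x + -1·y + 451/3 = 0 ∩ |CB|² = 2980/9]
2. C_y = -8/3  [line -17·x + -1·y + 451/3 = 0 ∩ |CB|² = 2980/9]
   → C = (9, -8/3)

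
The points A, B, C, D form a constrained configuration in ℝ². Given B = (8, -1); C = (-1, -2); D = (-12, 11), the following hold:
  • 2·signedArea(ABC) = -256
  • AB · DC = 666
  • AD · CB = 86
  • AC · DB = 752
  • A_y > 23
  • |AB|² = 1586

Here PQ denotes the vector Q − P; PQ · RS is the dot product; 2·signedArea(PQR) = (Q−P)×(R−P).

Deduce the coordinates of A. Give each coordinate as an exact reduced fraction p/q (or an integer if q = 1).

A = (-23, 24)

1. A_x = -23  [AC · DB = 752 ∩ AB · DC = 666]
2. A_y = 24  [AC · DB = 752 ∩ AB · DC = 666]
   → A = (-23, 24)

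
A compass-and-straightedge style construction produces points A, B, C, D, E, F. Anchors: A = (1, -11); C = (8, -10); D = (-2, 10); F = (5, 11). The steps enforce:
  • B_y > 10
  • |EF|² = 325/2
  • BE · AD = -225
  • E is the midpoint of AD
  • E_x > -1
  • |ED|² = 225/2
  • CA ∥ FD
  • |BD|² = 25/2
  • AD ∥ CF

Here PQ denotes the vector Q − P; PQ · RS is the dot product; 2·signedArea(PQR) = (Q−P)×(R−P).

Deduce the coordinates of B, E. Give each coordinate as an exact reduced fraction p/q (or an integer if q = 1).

B = (3/2, 21/2)
E = (-1/2, -1/2)

1. E_x = -1/2  [E is the midpoint of AD]
2. E_y = -1/2  [E is the midpoint of AD]
   → E = (-1/2, -1/2)
3. B_x = 3/2  [line 3·x + -21·y + 216 = 0 ∩ |BD|² = 25/2]
4. B_y = 21/2  [line 3·x + -21·y + 216 = 0 ∩ |BD|² = 25/2]
   → B = (3/2, 21/2)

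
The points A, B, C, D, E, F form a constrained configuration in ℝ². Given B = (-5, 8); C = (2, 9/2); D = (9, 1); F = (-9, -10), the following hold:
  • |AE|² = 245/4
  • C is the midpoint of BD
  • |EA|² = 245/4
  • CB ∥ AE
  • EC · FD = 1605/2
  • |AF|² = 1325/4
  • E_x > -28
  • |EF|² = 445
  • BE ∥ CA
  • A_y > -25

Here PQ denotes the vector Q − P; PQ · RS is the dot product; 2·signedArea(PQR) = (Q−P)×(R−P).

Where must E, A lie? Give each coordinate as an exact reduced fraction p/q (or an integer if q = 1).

A = (-20, -49/2)
E = (-27, -21)

1. E_x = -27  [line -18·x + -11·y + -717 = 0 ∩ |EF|² = 445]
2. E_y = -21  [line -18·x + -11·y + -717 = 0 ∩ |EF|² = 445]
   → E = (-27, -21)
3. A_x = -20  [CB ∥ AE ∩ BE ∥ CA]
4. A_y = -49/2  [CB ∥ AE ∩ BE ∥ CA]
   → A = (-20, -49/2)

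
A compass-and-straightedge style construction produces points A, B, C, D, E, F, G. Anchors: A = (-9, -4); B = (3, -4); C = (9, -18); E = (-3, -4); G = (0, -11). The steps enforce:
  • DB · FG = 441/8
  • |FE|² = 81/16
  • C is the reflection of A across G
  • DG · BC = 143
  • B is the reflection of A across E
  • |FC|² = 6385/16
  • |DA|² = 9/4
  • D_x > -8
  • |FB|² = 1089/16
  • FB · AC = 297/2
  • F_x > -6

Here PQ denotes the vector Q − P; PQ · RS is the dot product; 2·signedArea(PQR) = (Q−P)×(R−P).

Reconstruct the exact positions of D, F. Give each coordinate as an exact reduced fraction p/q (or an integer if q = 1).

D = (-15/2, -4)
F = (-21/4, -4)

1. D_x = -15/2  [line -6·x + 14·y + 11 = 0 ∩ |DA|² = 9/4]
2. D_y = -4  [line -6·x + 14·y + 11 = 0 ∩ |DA|² = 9/4]
   → D = (-15/2, -4)
3. F_x = -21/4  [DB · FG = 441/8 ∩ FB · AC = 297/2]
4. F_y = -4  [DB · FG = 441/8 ∩ FB · AC = 297/2]
   → F = (-21/4, -4)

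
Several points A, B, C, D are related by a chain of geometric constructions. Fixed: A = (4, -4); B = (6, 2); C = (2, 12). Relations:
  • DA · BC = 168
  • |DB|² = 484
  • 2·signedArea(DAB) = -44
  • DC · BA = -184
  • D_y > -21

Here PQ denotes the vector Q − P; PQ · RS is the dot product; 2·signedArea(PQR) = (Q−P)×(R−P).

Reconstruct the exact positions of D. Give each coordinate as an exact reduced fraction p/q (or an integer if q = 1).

1. D_x = 6  [2·signedArea(DAB) = -44 ∩ DA · BC = 168]
2. D_y = -20  [2·signedArea(DAB) = -44 ∩ DA · BC = 168]
   → D = (6, -20)

D = (6, -20)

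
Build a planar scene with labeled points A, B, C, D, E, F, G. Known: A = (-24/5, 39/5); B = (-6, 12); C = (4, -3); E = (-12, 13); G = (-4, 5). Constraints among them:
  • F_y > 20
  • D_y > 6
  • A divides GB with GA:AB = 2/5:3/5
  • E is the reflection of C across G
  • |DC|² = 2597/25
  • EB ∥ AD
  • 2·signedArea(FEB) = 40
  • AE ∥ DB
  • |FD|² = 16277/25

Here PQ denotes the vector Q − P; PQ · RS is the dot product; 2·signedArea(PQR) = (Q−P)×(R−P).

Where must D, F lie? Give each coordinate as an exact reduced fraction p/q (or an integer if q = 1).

1. D_x = 6/5  [AE ∥ DB ∩ EB ∥ AD]
2. D_y = 34/5  [AE ∥ DB ∩ EB ∥ AD]
   → D = (6/5, 34/5)
3. F_x = -20  [line 1·x + 6·y + -106 = 0 ∩ |FD|² = 16277/25]
4. F_y = 21  [line 1·x + 6·y + -106 = 0 ∩ |FD|² = 16277/25]
   → F = (-20, 21)

D = (6/5, 34/5)
F = (-20, 21)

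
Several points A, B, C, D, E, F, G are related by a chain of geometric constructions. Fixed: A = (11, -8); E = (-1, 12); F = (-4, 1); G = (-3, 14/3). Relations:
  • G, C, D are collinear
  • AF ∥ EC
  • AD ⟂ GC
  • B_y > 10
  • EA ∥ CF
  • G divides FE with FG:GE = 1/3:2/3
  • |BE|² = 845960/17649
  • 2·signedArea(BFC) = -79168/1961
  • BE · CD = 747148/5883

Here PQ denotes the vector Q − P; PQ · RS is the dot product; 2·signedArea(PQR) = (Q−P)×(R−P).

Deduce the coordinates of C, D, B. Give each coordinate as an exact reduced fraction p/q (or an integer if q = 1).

B = (-15295/1961, 62930/5883)
C = (-16, 21)
D = (16867/1961, -19432/1961)

1. C_x = -16  [EA ∥ CF ∩ AF ∥ EC]
2. C_y = 21  [EA ∥ CF ∩ AF ∥ EC]
   → C = (-16, 21)
3. D_x = 16867/1961  [G, C, D are collinear ∩ AD ⟂ GC]
4. D_y = -19432/1961  [G, C, D are collinear ∩ AD ⟂ GC]
   → D = (16867/1961, -19432/1961)
5. B_x = -15295/1961  [BE · CD = 747148/5883 ∩ 2·signedArea(BFC) = -79168/1961]
6. B_y = 62930/5883  [BE · CD = 747148/5883 ∩ 2·signedArea(BFC) = -79168/1961]
   → B = (-15295/1961, 62930/5883)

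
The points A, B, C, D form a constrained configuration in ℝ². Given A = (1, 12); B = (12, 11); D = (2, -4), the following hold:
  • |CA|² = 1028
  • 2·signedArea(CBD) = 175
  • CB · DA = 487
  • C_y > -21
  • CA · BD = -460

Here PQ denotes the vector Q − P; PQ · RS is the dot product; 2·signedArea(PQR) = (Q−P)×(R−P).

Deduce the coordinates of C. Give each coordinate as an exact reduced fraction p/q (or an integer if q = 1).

1. C_x = 3  [2·signedArea(CBD) = 175 ∩ CB · DA = 487]
2. C_y = -20  [2·signedArea(CBD) = 175 ∩ CB · DA = 487]
   → C = (3, -20)

C = (3, -20)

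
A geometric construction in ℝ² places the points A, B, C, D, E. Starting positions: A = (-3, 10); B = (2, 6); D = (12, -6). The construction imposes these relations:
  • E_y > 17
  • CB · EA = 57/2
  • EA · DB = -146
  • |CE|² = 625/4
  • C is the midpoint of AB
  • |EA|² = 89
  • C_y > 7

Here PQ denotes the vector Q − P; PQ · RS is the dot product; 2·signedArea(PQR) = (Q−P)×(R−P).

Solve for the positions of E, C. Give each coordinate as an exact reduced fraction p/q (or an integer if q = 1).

1. E_x = -8  [line 10·x + -12·y + 296 = 0 ∩ |EA|² = 89]
2. E_y = 18  [line 10·x + -12·y + 296 = 0 ∩ |EA|² = 89]
   → E = (-8, 18)
3. C_x = -1/2  [C is the midpoint of AB]
4. C_y = 8  [C is the midpoint of AB]
   → C = (-1/2, 8)

C = (-1/2, 8)
E = (-8, 18)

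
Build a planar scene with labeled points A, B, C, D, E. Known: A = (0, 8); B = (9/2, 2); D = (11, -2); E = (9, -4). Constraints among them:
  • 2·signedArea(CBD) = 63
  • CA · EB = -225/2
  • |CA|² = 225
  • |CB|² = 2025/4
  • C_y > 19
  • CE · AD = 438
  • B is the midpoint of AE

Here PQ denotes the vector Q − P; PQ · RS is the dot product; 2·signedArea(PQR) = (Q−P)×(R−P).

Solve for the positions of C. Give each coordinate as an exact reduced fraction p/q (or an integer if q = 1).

1. C_x = -9  [CE · AD = 438 ∩ 2·signedArea(CBD) = 63]
2. C_y = 20  [CE · AD = 438 ∩ 2·signedArea(CBD) = 63]
   → C = (-9, 20)

C = (-9, 20)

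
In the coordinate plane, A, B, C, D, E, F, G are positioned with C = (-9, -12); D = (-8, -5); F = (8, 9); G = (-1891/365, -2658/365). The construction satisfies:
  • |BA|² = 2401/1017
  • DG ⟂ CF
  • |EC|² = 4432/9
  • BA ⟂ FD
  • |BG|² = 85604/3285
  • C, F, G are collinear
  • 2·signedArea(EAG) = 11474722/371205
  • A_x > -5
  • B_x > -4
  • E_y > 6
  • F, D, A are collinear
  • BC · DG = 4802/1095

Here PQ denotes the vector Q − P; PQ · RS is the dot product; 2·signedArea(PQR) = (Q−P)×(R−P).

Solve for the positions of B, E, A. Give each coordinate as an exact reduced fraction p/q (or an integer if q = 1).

1. B_x = -3  [line -1029/365·x + 833/365·y + -2597/1095 = 0 ∩ |BG|² = 85604/3285]
2. B_y = -8/3  [line -1029/365·x + 833/365·y + -2597/1095 = 0 ∩ |BG|² = 85604/3285]
   → B = (-3, -8/3)
3. A_x = -1360/339  [F, D, A are collinear ∩ BA ⟂ FD]
4. A_y = -512/339  [F, D, A are collinear ∩ BA ⟂ FD]
   → A = (-1360/339, -512/339)
5. E_x = 3  [line 714182/123735·x + -144649/123735·y + -3534658/371205 = 0 ∩ |EC|² = 4432/9]
6. E_y = 20/3  [line 714182/123735·x + -144649/123735·y + -3534658/371205 = 0 ∩ |EC|² = 4432/9]
   → E = (3, 20/3)

A = (-1360/339, -512/339)
B = (-3, -8/3)
E = (3, 20/3)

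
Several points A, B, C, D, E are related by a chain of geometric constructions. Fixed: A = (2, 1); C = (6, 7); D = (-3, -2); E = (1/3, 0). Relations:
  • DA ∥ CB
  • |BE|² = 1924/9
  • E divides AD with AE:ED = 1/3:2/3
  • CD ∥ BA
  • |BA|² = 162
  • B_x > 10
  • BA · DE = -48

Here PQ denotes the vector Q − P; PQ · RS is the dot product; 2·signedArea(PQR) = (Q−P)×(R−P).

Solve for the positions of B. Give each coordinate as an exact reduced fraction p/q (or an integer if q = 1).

1. B_x = 11  [CD ∥ BA ∩ DA ∥ CB]
2. B_y = 10  [CD ∥ BA ∩ DA ∥ CB]
   → B = (11, 10)

B = (11, 10)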